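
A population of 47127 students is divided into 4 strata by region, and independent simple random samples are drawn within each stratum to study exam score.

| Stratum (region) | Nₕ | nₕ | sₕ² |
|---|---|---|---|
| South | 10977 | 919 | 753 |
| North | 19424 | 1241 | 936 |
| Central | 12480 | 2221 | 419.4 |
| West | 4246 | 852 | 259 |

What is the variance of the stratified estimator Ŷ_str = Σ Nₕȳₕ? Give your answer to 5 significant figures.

Var(Ŷ_str) = Σₕ Nₕ²(1 − fₕ)sₕ²/nₕ.
South: 10977²·(1 − 919/10977)·753/919 = 9.0463786 × 10^7.
North: 19424²·(1 − 1241/19424)·936/1241 = 2.6638409 × 10^8.
Central: 12480²·(1 − 2221/12480)·419.4/2221 = 2.4176837 × 10^7.
West: 4246²·(1 − 852/4246)·259/852 = 4.3807856 × 10^6.
Sum = 3.854055 × 10^8.

3.8541 × 10^8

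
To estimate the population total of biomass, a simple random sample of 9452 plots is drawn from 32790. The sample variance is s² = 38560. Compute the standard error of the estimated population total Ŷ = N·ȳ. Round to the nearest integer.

55874

Var(Ŷ) = N²·Var(ȳ) = N²·(1 − n/N)·s²/n.
f = 9452/32790 = 0.28825862; Var(ȳ) = 0.71174138·38560/9452 = 2.9035916.
Var(Ŷ) = 32790² · 2.9035916 = 3.1218955 × 10^9.
SE(Ŷ) = √(3.1218955 × 10^9) = 55874.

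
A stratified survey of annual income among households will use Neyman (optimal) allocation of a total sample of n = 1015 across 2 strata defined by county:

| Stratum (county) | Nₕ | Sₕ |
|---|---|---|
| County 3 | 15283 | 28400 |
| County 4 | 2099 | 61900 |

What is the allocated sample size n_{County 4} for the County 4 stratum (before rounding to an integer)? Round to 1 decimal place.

Neyman allocation: nₕ = n·NₕSₕ / Σⱼ NⱼSⱼ.
Σ NⱼSⱼ = 15283·28400 + 2099·61900 = 5.639653 × 10^8.
n_{County 4} = 1015·2099·61900 / (5.639653 × 10^8) = 233.8.

233.8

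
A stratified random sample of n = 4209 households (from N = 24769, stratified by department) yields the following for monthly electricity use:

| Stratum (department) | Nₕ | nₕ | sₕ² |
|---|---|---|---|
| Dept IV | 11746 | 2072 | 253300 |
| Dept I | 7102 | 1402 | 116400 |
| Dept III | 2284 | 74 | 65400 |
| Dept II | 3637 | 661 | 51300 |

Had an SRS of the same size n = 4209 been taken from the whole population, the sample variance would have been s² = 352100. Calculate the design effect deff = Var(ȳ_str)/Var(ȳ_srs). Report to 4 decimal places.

0.5294

Var(ȳ_str) = Σ Wₕ²(1−fₕ)sₕ²/nₕ with Wₕ = Nₕ/24769:
  Dept IV: (11746/24769)²·(1−2072/11746)·253300/2072 = 22.64251
  Dept I: (7102/24769)²·(1−1402/7102)·116400/1402 = 5.4782714
  Dept III: (2284/24769)²·(1−74/2284)·65400/74 = 7.2713903
  Dept II: (3637/24769)²·(1−661/3637)·51300/661 = 1.3692262
  → Var(ȳ_str) = 36.761398.
Var(ȳ_srs) = (1 − 4209/24769)·352100/4209 = 69.438725.
deff = 36.761398 / 69.438725 = 0.5294.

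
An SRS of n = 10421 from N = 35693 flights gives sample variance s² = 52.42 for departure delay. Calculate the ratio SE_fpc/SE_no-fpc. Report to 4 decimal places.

0.8414

f = n/N = 10421/35693 = 0.29196201.
SE_no-fpc = √(s²/n) = 0.070924096; SE_fpc = √((1−f)s²/n) = 0.059679076.
Ratio = √(1−f) = 0.84144993.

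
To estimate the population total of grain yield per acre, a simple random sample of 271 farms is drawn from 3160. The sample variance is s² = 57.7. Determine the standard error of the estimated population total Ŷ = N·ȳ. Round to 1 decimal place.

Var(Ŷ) = N²·Var(ȳ) = N²·(1 − n/N)·s²/n.
f = 271/3160 = 0.08575949; Var(ȳ) = 0.91424051·57.7/271 = 0.19465564.
Var(Ŷ) = 3160² · 0.19465564 = 1.9437534 × 10^6.
SE(Ŷ) = √(1.9437534 × 10^6) = 1394.2.

1394.2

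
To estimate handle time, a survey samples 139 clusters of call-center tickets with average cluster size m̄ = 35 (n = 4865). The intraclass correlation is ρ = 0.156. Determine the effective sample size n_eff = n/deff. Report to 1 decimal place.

deff = 1 + (35 − 1)·0.156 = 1 + 5.304 = 6.304.
n_eff = 4865 / 6.304 = 771.7.

771.7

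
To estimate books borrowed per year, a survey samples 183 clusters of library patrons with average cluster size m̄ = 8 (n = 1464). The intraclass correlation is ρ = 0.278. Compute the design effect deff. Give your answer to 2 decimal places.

2.95

deff = 1 + (8 − 1)·0.278 = 1 + 1.946 = 2.946.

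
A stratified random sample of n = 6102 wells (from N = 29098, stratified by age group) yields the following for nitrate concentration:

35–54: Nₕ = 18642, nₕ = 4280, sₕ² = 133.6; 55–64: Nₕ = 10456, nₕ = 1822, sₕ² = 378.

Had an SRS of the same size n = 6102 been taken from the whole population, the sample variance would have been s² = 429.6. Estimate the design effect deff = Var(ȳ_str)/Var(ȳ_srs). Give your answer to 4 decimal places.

0.5750

Var(ȳ_str) = Σ Wₕ²(1−fₕ)sₕ²/nₕ with Wₕ = Nₕ/29098:
  35–54: (18642/29098)²·(1−4280/18642)·133.6/4280 = 0.0098706064
  55–64: (10456/29098)²·(1−1822/10456)·378/1822 = 0.022120491
  → Var(ȳ_str) = 0.031991097.
Var(ȳ_srs) = (1 − 6102/29098)·429.6/6102 = 0.055639245.
deff = 0.031991097 / 0.055639245 = 0.5750.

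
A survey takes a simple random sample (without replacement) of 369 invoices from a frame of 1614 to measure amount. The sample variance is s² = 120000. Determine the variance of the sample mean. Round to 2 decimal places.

Under SRS without replacement, Var(ȳ) = (1 − f)·s²/n with f = n/N = 369/1614 = 0.22862454.
Var(ȳ) = (1 − 0.22862454)·120000/369 = 0.77137546·325.20325 = 250.85381.

250.85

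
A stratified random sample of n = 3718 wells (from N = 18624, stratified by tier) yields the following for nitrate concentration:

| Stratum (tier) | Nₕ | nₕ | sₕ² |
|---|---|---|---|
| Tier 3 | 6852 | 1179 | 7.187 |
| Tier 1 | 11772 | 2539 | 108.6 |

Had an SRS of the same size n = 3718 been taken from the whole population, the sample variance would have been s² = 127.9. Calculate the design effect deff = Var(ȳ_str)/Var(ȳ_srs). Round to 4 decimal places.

0.5116

Var(ȳ_str) = Σ Wₕ²(1−fₕ)sₕ²/nₕ with Wₕ = Nₕ/18624:
  Tier 3: (6852/18624)²·(1−1179/6852)·7.187/1179 = 6.8315311 × 10^-4
  Tier 1: (11772/18624)²·(1−2539/11772)·108.6/2539 = 0.013403379
  → Var(ȳ_str) = 0.014086532.
Var(ȳ_srs) = (1 − 3718/18624)·127.9/3718 = 0.027532732.
deff = 0.014086532 / 0.027532732 = 0.5116.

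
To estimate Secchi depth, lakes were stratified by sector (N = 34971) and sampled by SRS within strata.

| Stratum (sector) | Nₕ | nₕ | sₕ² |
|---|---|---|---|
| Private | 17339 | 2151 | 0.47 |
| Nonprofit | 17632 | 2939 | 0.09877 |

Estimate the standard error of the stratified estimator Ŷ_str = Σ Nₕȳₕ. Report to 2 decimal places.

257.39

Var(Ŷ_str) = Σₕ Nₕ²(1 − fₕ)sₕ²/nₕ.
Private: 17339²·(1 − 2151/17339)·0.47/2151 = 57541.62.
Nonprofit: 17632²·(1 − 2939/17632)·0.09877/2939 = 8706.3781.
Sum = 66247.998.
SE = √(66247.998) = 257.39.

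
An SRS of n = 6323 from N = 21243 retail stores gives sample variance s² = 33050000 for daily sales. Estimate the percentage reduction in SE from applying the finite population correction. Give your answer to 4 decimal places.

16.1937

f = n/N = 6323/21243 = 0.29765099.
SE_no-fpc = √(s²/n) = 72.297643; SE_fpc = √((1−f)s²/n) = 60.589955.
Ratio = √(1−f) = 0.83806265. Reduction = 100·(1 − 0.83806265) = 16.1937%.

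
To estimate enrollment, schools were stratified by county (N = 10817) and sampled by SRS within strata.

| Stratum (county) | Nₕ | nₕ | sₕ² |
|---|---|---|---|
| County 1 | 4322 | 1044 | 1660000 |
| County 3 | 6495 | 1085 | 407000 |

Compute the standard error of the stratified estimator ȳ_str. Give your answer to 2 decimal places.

17.47

Var(ȳ_str) = Σₕ Wₕ²(1 − fₕ)sₕ²/nₕ with Wₕ = Nₕ/N, N = 10817.
County 1: Wₕ = 0.39955625; term = 0.39955625²·(1 − 0.24155484)·1660000/1044 = 192.52523.
County 3: Wₕ = 0.60044375; term = 0.60044375²·(1 − 0.16705158)·407000/1085 = 112.64902.
Sum = 305.17425.
SE = √(305.17425) = 17.47.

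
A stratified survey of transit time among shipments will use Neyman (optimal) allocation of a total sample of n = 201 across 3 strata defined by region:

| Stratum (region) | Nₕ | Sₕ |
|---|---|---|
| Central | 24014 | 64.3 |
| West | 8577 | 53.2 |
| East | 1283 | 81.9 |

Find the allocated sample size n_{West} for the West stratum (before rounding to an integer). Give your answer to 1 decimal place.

43.6

Neyman allocation: nₕ = n·NₕSₕ / Σⱼ NⱼSⱼ.
Σ NⱼSⱼ = 24014·64.3 + 8577·53.2 + 1283·81.9 = 2.1054743 × 10^6.
n_{West} = 201·8577·53.2 / (2.1054743 × 10^6) = 43.6.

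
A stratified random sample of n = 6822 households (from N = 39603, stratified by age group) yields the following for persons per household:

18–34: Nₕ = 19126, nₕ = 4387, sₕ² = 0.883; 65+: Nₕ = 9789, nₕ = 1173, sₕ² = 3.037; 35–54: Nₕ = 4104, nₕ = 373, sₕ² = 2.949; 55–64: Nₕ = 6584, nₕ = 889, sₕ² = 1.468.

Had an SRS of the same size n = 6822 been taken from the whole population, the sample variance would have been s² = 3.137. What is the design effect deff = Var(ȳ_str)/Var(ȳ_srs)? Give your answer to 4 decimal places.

0.7673

Var(ȳ_str) = Σ Wₕ²(1−fₕ)sₕ²/nₕ with Wₕ = Nₕ/39603:
  18–34: (19126/39603)²·(1−4387/19126)·0.883/4387 = 3.617671 × 10^-5
  65+: (9789/39603)²·(1−1173/9789)·3.037/1173 = 1.3923058 × 10^-4
  35–54: (4104/39603)²·(1−373/4104)·2.949/373 = 7.7186682 × 10^-5
  55–64: (6584/39603)²·(1−889/6584)·1.468/889 = 3.9477685 × 10^-5
  → Var(ȳ_str) = 2.9207166 × 10^-4.
Var(ȳ_srs) = (1 − 6822/39603)·3.137/6822 = 3.8062465 × 10^-4.
deff = (2.9207166 × 10^-4) / (3.8062465 × 10^-4) = 0.7673.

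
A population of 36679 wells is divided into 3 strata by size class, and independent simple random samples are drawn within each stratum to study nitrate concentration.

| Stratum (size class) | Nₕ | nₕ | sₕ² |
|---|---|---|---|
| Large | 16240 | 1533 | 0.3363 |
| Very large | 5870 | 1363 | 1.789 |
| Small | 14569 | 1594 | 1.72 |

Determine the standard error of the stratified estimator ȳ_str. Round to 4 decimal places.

0.0147

Var(ȳ_str) = Σₕ Wₕ²(1 − fₕ)sₕ²/nₕ with Wₕ = Nₕ/N, N = 36679.
Large: Wₕ = 0.44276016; term = 0.44276016²·(1 − 0.09439655)·0.3363/1533 = 3.8945731 × 10^-5.
Very large: Wₕ = 0.16003708; term = 0.16003708²·(1 − 0.23219761)·1.789/1363 = 2.581102 × 10^-5.
Small: Wₕ = 0.39720276; term = 0.39720276²·(1 − 0.10941039)·1.72/1594 = 1.5161503 × 10^-4.
Sum = 2.1637178 × 10^-4.
SE = √(2.1637178 × 10^-4) = 0.0147.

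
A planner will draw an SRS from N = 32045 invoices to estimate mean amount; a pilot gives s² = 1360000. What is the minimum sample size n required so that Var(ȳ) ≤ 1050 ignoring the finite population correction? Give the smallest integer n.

Without fpc, n₀ = s²/D = 1360000/1050 = 1295.2381.
Rounding up, n = 1296.

1296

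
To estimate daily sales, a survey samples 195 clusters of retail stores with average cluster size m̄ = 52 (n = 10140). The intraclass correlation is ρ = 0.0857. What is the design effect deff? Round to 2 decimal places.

5.37

deff = 1 + (52 − 1)·0.0857 = 1 + 4.3707 = 5.3707.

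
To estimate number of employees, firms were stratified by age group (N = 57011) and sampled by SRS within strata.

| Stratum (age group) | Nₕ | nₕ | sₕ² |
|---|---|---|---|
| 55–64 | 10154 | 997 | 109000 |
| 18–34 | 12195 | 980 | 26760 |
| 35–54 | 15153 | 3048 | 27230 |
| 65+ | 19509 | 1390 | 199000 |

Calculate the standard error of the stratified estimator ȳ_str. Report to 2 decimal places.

4.51

Var(ȳ_str) = Σₕ Wₕ²(1 − fₕ)sₕ²/nₕ with Wₕ = Nₕ/N, N = 57011.
55–64: Wₕ = 0.17810598; term = 0.17810598²·(1 − 0.09818791)·109000/997 = 3.127551.
18–34: Wₕ = 0.21390609; term = 0.21390609²·(1 − 0.08036080)·26760/980 = 1.14901.
35–54: Wₕ = 0.26579081; term = 0.26579081²·(1 − 0.20114829)·27230/3048 = 0.50417206.
65+: Wₕ = 0.34219712; term = 0.34219712²·(1 − 0.07124917)·199000/1390 = 15.570057.
Sum = 20.35079.
SE = √(20.35079) = 4.51.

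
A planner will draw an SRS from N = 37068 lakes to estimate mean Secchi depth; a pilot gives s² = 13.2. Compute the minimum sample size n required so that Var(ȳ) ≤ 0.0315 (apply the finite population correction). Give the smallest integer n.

415

Without fpc, n₀ = s²/D = 13.2/0.0315 = 419.0476.
With fpc, (1 − n/N)·s²/n ≤ D requires n ≥ n₀/(1 + n₀/N) = 419.0476/(1 + 419.0476/37068) = 414.3633.
Rounding up, n = 415.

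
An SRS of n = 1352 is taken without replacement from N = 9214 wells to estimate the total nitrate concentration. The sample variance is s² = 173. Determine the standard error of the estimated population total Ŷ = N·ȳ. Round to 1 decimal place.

Var(Ŷ) = N²·Var(ȳ) = N²·(1 − n/N)·s²/n.
f = 1352/9214 = 0.14673323; Var(ȳ) = 0.85326677·173/1352 = 0.1091828.
Var(Ŷ) = 9214² · 0.1091828 = 9.2693791 × 10^6.
SE(Ŷ) = √(9.2693791 × 10^6) = 3044.6.

3044.6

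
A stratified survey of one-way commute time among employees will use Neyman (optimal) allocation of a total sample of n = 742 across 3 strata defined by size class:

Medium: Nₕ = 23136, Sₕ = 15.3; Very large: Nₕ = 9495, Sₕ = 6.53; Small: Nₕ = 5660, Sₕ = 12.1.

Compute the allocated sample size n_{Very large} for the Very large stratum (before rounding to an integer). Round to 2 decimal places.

94.96

Neyman allocation: nₕ = n·NₕSₕ / Σⱼ NⱼSⱼ.
Σ NⱼSⱼ = 23136·15.3 + 9495·6.53 + 5660·12.1 = 484469.15.
n_{Very large} = 742·9495·6.53 / 484469.15 = 94.96.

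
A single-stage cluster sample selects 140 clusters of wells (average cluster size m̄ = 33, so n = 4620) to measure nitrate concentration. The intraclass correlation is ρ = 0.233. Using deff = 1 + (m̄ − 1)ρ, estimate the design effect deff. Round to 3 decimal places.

8.456

deff = 1 + (33 − 1)·0.233 = 1 + 7.456 = 8.456.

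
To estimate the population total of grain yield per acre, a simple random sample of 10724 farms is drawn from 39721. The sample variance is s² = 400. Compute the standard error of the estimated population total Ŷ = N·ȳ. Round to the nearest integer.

Var(Ŷ) = N²·Var(ȳ) = N²·(1 − n/N)·s²/n.
f = 10724/39721 = 0.26998313; Var(ȳ) = 0.73001687·400/10724 = 0.027229275.
Var(Ŷ) = 39721² · 0.027229275 = 4.2961202 × 10^7.
SE(Ŷ) = √(4.2961202 × 10^7) = 6554.

6554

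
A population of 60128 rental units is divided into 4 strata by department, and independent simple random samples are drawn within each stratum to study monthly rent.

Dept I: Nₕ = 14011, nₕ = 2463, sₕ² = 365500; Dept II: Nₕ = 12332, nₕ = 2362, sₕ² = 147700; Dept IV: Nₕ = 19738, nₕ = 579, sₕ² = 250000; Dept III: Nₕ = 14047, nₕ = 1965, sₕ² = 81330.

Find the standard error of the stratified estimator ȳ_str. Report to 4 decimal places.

7.4749

Var(ȳ_str) = Σₕ Wₕ²(1 − fₕ)sₕ²/nₕ with Wₕ = Nₕ/N, N = 60128.
Dept I: Wₕ = 0.23301956; term = 0.23301956²·(1 − 0.17579045)·365500/2463 = 6.6411817.
Dept II: Wₕ = 0.20509580; term = 0.20509580²·(1 − 0.19153422)·147700/2362 = 2.1265508.
Dept IV: Wₕ = 0.32826637; term = 0.32826637²·(1 − 0.02933428)·250000/579 = 45.163117.
Dept III: Wₕ = 0.23361828; term = 0.23361828²·(1 − 0.13988752)·81330/1965 = 1.9429298.
Sum = 55.873779.
SE = √(55.873779) = 7.4749.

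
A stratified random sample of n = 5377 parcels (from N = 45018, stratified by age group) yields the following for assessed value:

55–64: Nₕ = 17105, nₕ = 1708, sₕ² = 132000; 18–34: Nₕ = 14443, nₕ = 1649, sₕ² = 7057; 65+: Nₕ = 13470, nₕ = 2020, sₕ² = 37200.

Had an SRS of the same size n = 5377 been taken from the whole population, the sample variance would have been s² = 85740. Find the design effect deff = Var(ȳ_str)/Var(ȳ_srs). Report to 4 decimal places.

0.8429

Var(ȳ_str) = Σ Wₕ²(1−fₕ)sₕ²/nₕ with Wₕ = Nₕ/45018:
  55–64: (17105/45018)²·(1−1708/17105)·132000/1708 = 10.043217
  18–34: (14443/45018)²·(1−1649/14443)·7057/1649 = 0.3902032
  65+: (13470/45018)²·(1−2020/13470)·37200/2020 = 1.4014973
  → Var(ȳ_str) = 11.834918.
Var(ȳ_srs) = (1 − 5377/45018)·85740/5377 = 14.041123.
deff = 11.834918 / 14.041123 = 0.8429.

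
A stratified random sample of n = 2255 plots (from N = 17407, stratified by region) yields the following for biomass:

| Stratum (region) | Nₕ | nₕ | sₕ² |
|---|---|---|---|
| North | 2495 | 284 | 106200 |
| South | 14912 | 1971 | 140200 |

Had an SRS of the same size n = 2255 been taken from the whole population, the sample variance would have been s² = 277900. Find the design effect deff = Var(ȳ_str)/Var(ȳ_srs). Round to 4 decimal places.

0.4858

Var(ȳ_str) = Σ Wₕ²(1−fₕ)sₕ²/nₕ with Wₕ = Nₕ/17407:
  North: (2495/17407)²·(1−284/2495)·106200/284 = 6.8079696
  South: (14912/17407)²·(1−1971/14912)·140200/1971 = 45.301988
  → Var(ȳ_str) = 52.109958.
Var(ȳ_srs) = (1 − 2255/17407)·277900/2255 = 107.27241.
deff = 52.109958 / 107.27241 = 0.4858.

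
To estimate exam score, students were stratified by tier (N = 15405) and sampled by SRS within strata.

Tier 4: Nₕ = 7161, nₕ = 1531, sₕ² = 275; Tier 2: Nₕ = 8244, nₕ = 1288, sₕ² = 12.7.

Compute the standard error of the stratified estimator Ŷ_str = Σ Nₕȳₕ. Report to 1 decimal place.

Var(Ŷ_str) = Σₕ Nₕ²(1 − fₕ)sₕ²/nₕ.
Tier 4: 7161²·(1 − 1531/7161)·275/1531 = 7.241684 × 10^6.
Tier 2: 8244²·(1 − 1288/8244)·12.7/1288 = 565438.55.
Sum = 7.8071226 × 10^6.
SE = √(7.8071226 × 10^6) = 2794.1.

2794.1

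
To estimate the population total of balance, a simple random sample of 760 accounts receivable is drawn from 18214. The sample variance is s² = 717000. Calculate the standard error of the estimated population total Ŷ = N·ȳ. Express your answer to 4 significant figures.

Var(Ŷ) = N²·Var(ȳ) = N²·(1 − n/N)·s²/n.
f = 760/18214 = 0.04172614; Var(ȳ) = 0.95827386·717000/760 = 904.05573.
Var(Ŷ) = 18214² · 904.05573 = 2.999203 × 10^11.
SE(Ŷ) = √(2.999203 × 10^11) = 547600.

547600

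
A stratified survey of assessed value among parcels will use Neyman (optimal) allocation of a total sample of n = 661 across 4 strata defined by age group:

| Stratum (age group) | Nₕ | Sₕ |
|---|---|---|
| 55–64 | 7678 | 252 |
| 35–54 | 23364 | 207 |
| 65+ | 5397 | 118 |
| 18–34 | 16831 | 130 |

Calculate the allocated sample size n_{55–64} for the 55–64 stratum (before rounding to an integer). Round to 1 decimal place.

133.3

Neyman allocation: nₕ = n·NₕSₕ / Σⱼ NⱼSⱼ.
Σ NⱼSⱼ = 7678·252 + 23364·207 + 5397·118 + 16831·130 = 9.59608 × 10^6.
n_{55–64} = 661·7678·252 / (9.59608 × 10^6) = 133.3.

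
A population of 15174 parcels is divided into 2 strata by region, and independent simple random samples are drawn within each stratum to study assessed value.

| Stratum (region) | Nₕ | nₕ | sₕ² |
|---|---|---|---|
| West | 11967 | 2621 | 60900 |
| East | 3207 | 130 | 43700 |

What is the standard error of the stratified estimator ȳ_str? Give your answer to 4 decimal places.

Var(ȳ_str) = Σₕ Wₕ²(1 − fₕ)sₕ²/nₕ with Wₕ = Nₕ/N, N = 15174.
West: Wₕ = 0.78865164; term = 0.78865164²·(1 − 0.21901897)·60900/2621 = 11.286549.
East: Wₕ = 0.21134836; term = 0.21134836²·(1 − 0.04053633)·43700/130 = 14.406696.
Sum = 25.693245.
SE = √(25.693245) = 5.0689.

5.0689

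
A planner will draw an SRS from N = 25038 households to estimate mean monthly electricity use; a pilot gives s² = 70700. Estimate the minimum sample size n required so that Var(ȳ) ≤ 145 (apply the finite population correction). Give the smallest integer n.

479

Without fpc, n₀ = s²/D = 70700/145 = 487.5862.
With fpc, (1 − n/N)·s²/n ≤ D requires n ≥ n₀/(1 + n₀/N) = 487.5862/(1 + 487.5862/25038) = 478.2724.
Rounding up, n = 479.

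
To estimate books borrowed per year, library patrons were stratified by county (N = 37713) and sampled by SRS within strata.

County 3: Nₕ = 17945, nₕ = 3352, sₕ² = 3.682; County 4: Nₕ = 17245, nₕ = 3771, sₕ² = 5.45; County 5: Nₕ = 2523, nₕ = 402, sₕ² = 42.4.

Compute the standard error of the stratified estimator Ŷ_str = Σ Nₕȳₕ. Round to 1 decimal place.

1089.9

Var(Ŷ_str) = Σₕ Nₕ²(1 − fₕ)sₕ²/nₕ.
County 3: 17945²·(1 − 3352/17945)·3.682/3352 = 287652.28.
County 4: 17245²·(1 − 3771/17245)·5.45/3771 = 335814.71.
County 5: 2523²·(1 − 402/2523)·42.4/402 = 564413.93.
Sum = 1.1878809 × 10^6.
SE = √(1.1878809 × 10^6) = 1089.9.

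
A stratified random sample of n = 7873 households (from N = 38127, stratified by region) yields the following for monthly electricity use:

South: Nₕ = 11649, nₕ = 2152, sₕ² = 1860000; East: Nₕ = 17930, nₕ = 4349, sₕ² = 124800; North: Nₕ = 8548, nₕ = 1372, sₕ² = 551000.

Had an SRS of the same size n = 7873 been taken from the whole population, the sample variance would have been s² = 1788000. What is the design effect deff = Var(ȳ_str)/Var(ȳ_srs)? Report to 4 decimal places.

Var(ȳ_str) = Σ Wₕ²(1−fₕ)sₕ²/nₕ with Wₕ = Nₕ/38127:
  South: (11649/38127)²·(1−2152/11649)·1860000/2152 = 65.777974
  East: (17930/38127)²·(1−4349/17930)·124800/4349 = 4.8069759
  North: (8548/38127)²·(1−1372/8548)·551000/1372 = 16.946467
  → Var(ȳ_str) = 87.531417.
Var(ȳ_srs) = (1 − 7873/38127)·1788000/7873 = 180.2094.
deff = 87.531417 / 180.2094 = 0.4857.

0.4857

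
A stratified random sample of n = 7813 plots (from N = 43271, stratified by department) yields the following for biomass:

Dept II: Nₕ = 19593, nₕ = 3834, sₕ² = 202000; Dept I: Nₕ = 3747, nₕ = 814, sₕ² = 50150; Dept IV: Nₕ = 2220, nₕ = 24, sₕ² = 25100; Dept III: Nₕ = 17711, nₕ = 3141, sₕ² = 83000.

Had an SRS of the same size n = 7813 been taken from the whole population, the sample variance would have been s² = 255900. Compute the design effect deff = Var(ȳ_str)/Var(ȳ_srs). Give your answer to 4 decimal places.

0.5743

Var(ȳ_str) = Σ Wₕ²(1−fₕ)sₕ²/nₕ with Wₕ = Nₕ/43271:
  Dept II: (19593/43271)²·(1−3834/19593)·202000/3834 = 8.6883037
  Dept I: (3747/43271)²·(1−814/3747)·50150/814 = 0.36161666
  Dept IV: (2220/43271)²·(1−24/2220)·25100/24 = 2.7230394
  Dept III: (17711/43271)²·(1−3141/17711)·83000/3141 = 3.6418238
  → Var(ȳ_str) = 15.414784.
Var(ȳ_srs) = (1 − 7813/43271)·255900/7813 = 26.839212.
deff = 15.414784 / 26.839212 = 0.5743.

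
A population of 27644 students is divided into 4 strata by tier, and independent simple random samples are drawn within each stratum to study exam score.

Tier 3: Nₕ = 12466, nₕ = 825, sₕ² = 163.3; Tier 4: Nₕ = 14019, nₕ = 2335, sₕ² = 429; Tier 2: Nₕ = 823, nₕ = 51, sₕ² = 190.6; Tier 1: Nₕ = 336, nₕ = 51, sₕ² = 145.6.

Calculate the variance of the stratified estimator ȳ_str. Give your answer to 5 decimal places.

Var(ȳ_str) = Σₕ Wₕ²(1 − fₕ)sₕ²/nₕ with Wₕ = Nₕ/N, N = 27644.
Tier 3: Wₕ = 0.45094776; term = 0.45094776²·(1 − 0.06618001)·163.3/825 = 0.037587884.
Tier 4: Wₕ = 0.50712632; term = 0.50712632²·(1 − 0.16655967)·429/2335 = 0.039380137.
Tier 2: Wₕ = 0.02977138; term = 0.02977138²·(1 − 0.06196841)·190.6/51 = 0.003107192.
Tier 1: Wₕ = 0.01215454; term = 0.01215454²·(1 − 0.15178571)·145.6/51 = 3.57745 × 10^-4.
Sum = 0.080432958.

0.08043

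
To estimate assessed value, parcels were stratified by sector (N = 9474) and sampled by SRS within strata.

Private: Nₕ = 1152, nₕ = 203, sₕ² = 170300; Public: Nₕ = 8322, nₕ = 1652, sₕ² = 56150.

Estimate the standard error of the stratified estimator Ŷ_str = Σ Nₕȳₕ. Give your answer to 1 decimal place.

52950.9

Var(Ŷ_str) = Σₕ Nₕ²(1 − fₕ)sₕ²/nₕ.
Private: 1152²·(1 − 203/1152)·170300/203 = 9.1714352 × 10^8.
Public: 8322²·(1 − 1652/8322)·56150/1652 = 1.8866584 × 10^9.
Sum = 2.8038019 × 10^9.
SE = √(2.8038019 × 10^9) = 52950.9.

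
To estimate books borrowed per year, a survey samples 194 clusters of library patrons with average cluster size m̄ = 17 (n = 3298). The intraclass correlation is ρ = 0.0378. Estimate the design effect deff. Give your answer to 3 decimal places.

deff = 1 + (17 − 1)·0.0378 = 1 + 0.6048 = 1.6048.

1.605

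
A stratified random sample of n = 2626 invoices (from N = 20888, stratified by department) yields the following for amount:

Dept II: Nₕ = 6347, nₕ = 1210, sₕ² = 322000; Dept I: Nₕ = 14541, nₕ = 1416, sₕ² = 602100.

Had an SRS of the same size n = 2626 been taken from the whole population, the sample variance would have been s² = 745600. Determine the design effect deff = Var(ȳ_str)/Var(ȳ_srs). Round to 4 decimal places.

0.8294

Var(ȳ_str) = Σ Wₕ²(1−fₕ)sₕ²/nₕ with Wₕ = Nₕ/20888:
  Dept II: (6347/20888)²·(1−1210/6347)·322000/1210 = 19.886339
  Dept I: (14541/20888)²·(1−1416/14541)·602100/1416 = 185.9967
  → Var(ȳ_str) = 205.88304.
Var(ȳ_srs) = (1 − 2626/20888)·745600/2626 = 248.2348.
deff = 205.88304 / 248.2348 = 0.8294.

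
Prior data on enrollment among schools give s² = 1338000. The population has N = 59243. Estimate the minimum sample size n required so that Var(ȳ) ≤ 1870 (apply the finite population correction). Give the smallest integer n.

707

Without fpc, n₀ = s²/D = 1338000/1870 = 715.5080.
With fpc, (1 − n/N)·s²/n ≤ D requires n ≥ n₀/(1 + n₀/N) = 715.5080/(1 + 715.5080/59243) = 706.9696.
Rounding up, n = 707.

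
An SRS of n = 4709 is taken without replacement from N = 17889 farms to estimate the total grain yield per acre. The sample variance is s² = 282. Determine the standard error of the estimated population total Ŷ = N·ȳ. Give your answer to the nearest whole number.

Var(Ŷ) = N²·Var(ȳ) = N²·(1 − n/N)·s²/n.
f = 4709/17889 = 0.26323439; Var(ȳ) = 0.73676561·282/4709 = 0.044121449.
Var(Ŷ) = 17889² · 0.044121449 = 1.4119584 × 10^7.
SE(Ŷ) = √(1.4119584 × 10^7) = 3758.

3758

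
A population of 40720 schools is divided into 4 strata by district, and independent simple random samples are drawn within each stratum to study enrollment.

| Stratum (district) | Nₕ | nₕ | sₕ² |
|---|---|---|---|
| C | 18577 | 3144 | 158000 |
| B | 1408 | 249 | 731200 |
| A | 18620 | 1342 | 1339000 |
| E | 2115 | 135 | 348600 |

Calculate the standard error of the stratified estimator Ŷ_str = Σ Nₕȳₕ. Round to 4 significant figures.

592500

Var(Ŷ_str) = Σₕ Nₕ²(1 − fₕ)sₕ²/nₕ.
C: 18577²·(1 − 3144/18577)·158000/3144 = 1.4407893 × 10^10.
B: 1408²·(1 − 249/1408)·731200/249 = 4.7920675 × 10^9.
A: 18620²·(1 − 1342/18620)·1339000/1342 = 3.2099717 × 10^11.
E: 2115²·(1 − 135/2115)·348600/135 = 1.0813572 × 10^10.
Sum = 3.510107 × 10^11.
SE = √(3.510107 × 10^11) = 592500.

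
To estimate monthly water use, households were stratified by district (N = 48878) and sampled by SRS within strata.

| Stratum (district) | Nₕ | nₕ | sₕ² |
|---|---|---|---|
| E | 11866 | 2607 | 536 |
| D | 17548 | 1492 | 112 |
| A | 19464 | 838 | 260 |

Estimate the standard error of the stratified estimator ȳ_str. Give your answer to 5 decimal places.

Var(ȳ_str) = Σₕ Wₕ²(1 − fₕ)sₕ²/nₕ with Wₕ = Nₕ/N, N = 48878.
E: Wₕ = 0.24276771; term = 0.24276771²·(1 − 0.21970335)·536/2607 = 0.0094550827.
D: Wₕ = 0.35901633; term = 0.35901633²·(1 − 0.08502393)·112/1492 = 0.0088529361.
A: Wₕ = 0.39821597; term = 0.39821597²·(1 − 0.04305384)·260/838 = 0.047081921.
Sum = 0.06538994.
SE = √(0.06538994) = 0.25571.

0.25571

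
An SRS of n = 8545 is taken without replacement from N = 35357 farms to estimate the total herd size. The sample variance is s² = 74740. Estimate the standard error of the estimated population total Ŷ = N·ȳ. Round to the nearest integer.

Var(Ŷ) = N²·Var(ȳ) = N²·(1 − n/N)·s²/n.
f = 8545/35357 = 0.24167774; Var(ȳ) = 0.75832226·74740/8545 = 6.6327683.
Var(Ŷ) = 35357² · 6.6327683 = 8.2917394 × 10^9.
SE(Ŷ) = √(8.2917394 × 10^9) = 91059.

91059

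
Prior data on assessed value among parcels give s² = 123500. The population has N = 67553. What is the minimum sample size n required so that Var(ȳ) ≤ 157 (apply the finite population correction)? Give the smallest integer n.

778

Without fpc, n₀ = s²/D = 123500/157 = 786.6242.
With fpc, (1 − n/N)·s²/n ≤ D requires n ≥ n₀/(1 + n₀/N) = 786.6242/(1 + 786.6242/67553) = 777.5698.
Rounding up, n = 778.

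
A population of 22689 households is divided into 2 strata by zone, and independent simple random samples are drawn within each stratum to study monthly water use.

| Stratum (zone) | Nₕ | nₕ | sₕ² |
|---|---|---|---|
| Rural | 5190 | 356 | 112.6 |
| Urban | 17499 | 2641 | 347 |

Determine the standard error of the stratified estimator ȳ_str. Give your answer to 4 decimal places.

Var(ȳ_str) = Σₕ Wₕ²(1 − fₕ)sₕ²/nₕ with Wₕ = Nₕ/N, N = 22689.
Rural: Wₕ = 0.22874521; term = 0.22874521²·(1 − 0.06859345)·112.6/356 = 0.01541458.
Urban: Wₕ = 0.77125479; term = 0.77125479²·(1 − 0.15092291)·347/2641 = 0.066359629.
Sum = 0.081774209.
SE = √(0.081774209) = 0.2860.

0.2860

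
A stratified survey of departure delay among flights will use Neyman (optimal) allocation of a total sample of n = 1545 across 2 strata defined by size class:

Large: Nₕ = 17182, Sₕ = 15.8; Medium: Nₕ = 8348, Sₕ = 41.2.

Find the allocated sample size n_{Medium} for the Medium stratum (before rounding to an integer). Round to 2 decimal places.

863.46

Neyman allocation: nₕ = n·NₕSₕ / Σⱼ NⱼSⱼ.
Σ NⱼSⱼ = 17182·15.8 + 8348·41.2 = 615413.2.
n_{Medium} = 1545·8348·41.2 / 615413.2 = 863.46.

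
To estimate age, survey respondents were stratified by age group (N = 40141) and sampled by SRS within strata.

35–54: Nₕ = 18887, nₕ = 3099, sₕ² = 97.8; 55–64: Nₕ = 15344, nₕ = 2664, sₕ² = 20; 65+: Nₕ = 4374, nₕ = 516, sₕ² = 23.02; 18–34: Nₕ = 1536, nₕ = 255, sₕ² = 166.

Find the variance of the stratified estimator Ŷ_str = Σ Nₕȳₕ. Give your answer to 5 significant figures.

1.2905 × 10^7

Var(Ŷ_str) = Σₕ Nₕ²(1 − fₕ)sₕ²/nₕ.
35–54: 18887²·(1 − 3099/18887)·97.8/3099 = 9.4103847 × 10^6.
55–64: 15344²·(1 − 2664/15344)·20/2664 = 1.4606751 × 10^6.
65+: 4374²·(1 − 516/4374)·23.02/516 = 752829.48.
18–34: 1536²·(1 − 255/1536)·166/255 = 1.2808794 × 10^6.
Sum = 1.2904769 × 10^7.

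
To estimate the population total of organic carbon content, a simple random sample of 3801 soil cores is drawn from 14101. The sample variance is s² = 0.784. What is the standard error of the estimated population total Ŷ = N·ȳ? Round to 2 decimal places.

Var(Ŷ) = N²·Var(ȳ) = N²·(1 − n/N)·s²/n.
f = 3801/14101 = 0.26955535; Var(ȳ) = 0.73044465·0.784/3801 = 1.5066262 × 10^-4.
Var(Ŷ) = 14101² · (1.5066262 × 10^-4) = 29957.484.
SE(Ŷ) = √(29957.484) = 173.08.

173.08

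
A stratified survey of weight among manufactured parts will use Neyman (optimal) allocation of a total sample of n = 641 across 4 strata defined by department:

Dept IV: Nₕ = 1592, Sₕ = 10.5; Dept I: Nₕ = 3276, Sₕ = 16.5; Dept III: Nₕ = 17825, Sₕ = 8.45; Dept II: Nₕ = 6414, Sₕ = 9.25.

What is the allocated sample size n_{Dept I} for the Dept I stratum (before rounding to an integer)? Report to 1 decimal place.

Neyman allocation: nₕ = n·NₕSₕ / Σⱼ NⱼSⱼ.
Σ NⱼSⱼ = 1592·10.5 + 3276·16.5 + 17825·8.45 + 6414·9.25 = 280720.75.
n_{Dept I} = 641·3276·16.5 / 280720.75 = 123.4.

123.4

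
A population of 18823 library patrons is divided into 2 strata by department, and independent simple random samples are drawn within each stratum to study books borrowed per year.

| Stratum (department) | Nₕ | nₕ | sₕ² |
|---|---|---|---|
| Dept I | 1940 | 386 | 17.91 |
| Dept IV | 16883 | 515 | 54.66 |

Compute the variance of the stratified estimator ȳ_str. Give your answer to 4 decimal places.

Var(ȳ_str) = Σₕ Wₕ²(1 − fₕ)sₕ²/nₕ with Wₕ = Nₕ/N, N = 18823.
Dept I: Wₕ = 0.10306540; term = 0.10306540²·(1 − 0.19896907)·17.91/386 = 3.9480563 × 10^-4.
Dept IV: Wₕ = 0.89693460; term = 0.89693460²·(1 − 0.03050406)·54.66/515 = 0.082780863.
Sum = 0.083175669.

0.0832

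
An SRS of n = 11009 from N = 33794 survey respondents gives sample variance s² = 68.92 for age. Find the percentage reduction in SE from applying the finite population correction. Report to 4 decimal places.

17.8884

f = n/N = 11009/33794 = 0.32576789.
SE_no-fpc = √(s²/n) = 0.079122263; SE_fpc = √((1−f)s²/n) = 0.064968586.
Ratio = √(1−f) = 0.82111638. Reduction = 100·(1 − 0.82111638) = 17.8884%.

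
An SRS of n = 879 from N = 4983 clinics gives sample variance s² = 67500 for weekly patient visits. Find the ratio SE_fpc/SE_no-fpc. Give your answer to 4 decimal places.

f = n/N = 879/4983 = 0.17639976.
SE_no-fpc = √(s²/n) = 8.7630936; SE_fpc = √((1−f)s²/n) = 7.9527198.
Ratio = √(1−f) = 0.90752424.

0.9075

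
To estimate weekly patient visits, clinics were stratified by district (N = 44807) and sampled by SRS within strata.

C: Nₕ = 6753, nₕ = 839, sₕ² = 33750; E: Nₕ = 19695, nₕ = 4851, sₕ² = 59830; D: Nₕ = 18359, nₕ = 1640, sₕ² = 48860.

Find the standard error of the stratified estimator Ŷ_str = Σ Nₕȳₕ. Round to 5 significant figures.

Var(Ŷ_str) = Σₕ Nₕ²(1 − fₕ)sₕ²/nₕ.
C: 6753²·(1 − 839/6753)·33750/839 = 1.6065339 × 10^9.
E: 19695²·(1 − 4851/19695)·59830/4851 = 3.6057421 × 10^9.
D: 18359²·(1 − 1640/18359)·48860/1640 = 9.1446889 × 10^9.
Sum = 1.4356965 × 10^10.
SE = √(1.4356965 × 10^10) = 119820.

119820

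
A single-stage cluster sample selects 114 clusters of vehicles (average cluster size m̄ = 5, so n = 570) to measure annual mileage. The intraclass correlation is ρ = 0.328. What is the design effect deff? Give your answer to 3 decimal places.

2.312

deff = 1 + (5 − 1)·0.328 = 1 + 1.312 = 2.312.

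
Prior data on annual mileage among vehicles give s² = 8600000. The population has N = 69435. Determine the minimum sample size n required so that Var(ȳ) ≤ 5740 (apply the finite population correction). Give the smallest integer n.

Without fpc, n₀ = s²/D = 8600000/5740 = 1498.2578.
With fpc, (1 − n/N)·s²/n ≤ D requires n ≥ n₀/(1 + n₀/N) = 1498.2578/(1 + 1498.2578/69435) = 1466.6115.
Rounding up, n = 1467.

1467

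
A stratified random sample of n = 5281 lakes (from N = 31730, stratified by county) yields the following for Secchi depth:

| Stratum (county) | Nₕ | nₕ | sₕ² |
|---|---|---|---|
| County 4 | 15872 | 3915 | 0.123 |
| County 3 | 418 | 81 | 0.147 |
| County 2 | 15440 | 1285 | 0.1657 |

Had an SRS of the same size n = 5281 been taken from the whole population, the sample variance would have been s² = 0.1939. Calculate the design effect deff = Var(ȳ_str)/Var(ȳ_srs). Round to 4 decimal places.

1.1164

Var(ȳ_str) = Σ Wₕ²(1−fₕ)sₕ²/nₕ with Wₕ = Nₕ/31730:
  County 4: (15872/31730)²·(1−3915/15872)·0.123/3915 = 5.9222547 × 10^-6
  County 3: (418/31730)²·(1−81/418)·0.147/81 = 2.5392084 × 10^-7
  County 2: (15440/31730)²·(1−1285/15440)·0.1657/1285 = 2.799216 × 10^-5
  → Var(ȳ_str) = 3.4168336 × 10^-5.
Var(ȳ_srs) = (1 − 5281/31730)·0.1939/5281 = 3.0605595 × 10^-5.
deff = (3.4168336 × 10^-5) / (3.0605595 × 10^-5) = 1.1164.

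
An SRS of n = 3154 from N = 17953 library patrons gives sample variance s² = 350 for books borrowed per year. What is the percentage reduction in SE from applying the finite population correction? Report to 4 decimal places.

9.2080

f = n/N = 3154/17953 = 0.17568094.
SE_no-fpc = √(s²/n) = 0.33312189; SE_fpc = √((1−f)s²/n) = 0.30244809.
Ratio = √(1−f) = 0.90792018. Reduction = 100·(1 − 0.90792018) = 9.2080%.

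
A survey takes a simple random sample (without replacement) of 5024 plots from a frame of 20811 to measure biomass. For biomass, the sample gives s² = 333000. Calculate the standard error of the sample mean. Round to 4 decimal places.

Under SRS without replacement, Var(ȳ) = (1 − f)·s²/n with f = n/N = 5024/20811 = 0.24141079.
Var(ȳ) = (1 − 0.24141079)·333000/5024 = 0.75858921·66.281847 = 50.280694.
SE(ȳ) = √(50.280694) = 7.0909.

7.0909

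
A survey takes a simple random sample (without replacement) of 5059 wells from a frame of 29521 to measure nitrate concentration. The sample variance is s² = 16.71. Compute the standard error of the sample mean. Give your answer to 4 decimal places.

Under SRS without replacement, Var(ȳ) = (1 − f)·s²/n with f = n/N = 5059/29521 = 0.17136953.
Var(ȳ) = (1 − 0.17136953)·16.71/5059 = 0.82863047·0.0033030243 = 0.0027369866.
SE(ȳ) = √(0.0027369866) = 0.0523.

0.0523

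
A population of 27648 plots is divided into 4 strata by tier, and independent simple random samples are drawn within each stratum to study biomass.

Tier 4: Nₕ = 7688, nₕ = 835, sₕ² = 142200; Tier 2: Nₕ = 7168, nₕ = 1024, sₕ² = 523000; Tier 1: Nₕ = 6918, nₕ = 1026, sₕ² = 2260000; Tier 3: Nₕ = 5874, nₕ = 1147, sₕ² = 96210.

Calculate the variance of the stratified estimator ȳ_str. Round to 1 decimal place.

161.7

Var(ȳ_str) = Σₕ Wₕ²(1 − fₕ)sₕ²/nₕ with Wₕ = Nₕ/N, N = 27648.
Tier 4: Wₕ = 0.27806713; term = 0.27806713²·(1 − 0.10861082)·142200/835 = 11.737613.
Tier 2: Wₕ = 0.25925926; term = 0.25925926²·(1 − 0.14285714)·523000/1024 = 29.425476.
Tier 1: Wₕ = 0.25021701; term = 0.25021701²·(1 − 0.14830876)·2260000/1026 = 117.45647.
Tier 3: Wₕ = 0.21245660; term = 0.21245660²·(1 − 0.19526728)·96210/1147 = 3.0468347.
Sum = 161.66639.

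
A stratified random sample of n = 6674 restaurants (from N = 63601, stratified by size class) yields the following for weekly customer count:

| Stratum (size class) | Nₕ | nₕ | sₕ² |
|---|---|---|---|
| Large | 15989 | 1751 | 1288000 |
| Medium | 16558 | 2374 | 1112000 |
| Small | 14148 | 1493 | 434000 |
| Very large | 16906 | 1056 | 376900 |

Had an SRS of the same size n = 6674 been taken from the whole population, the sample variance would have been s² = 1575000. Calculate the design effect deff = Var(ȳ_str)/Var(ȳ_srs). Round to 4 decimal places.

0.4976

Var(ȳ_str) = Σ Wₕ²(1−fₕ)sₕ²/nₕ with Wₕ = Nₕ/63601:
  Large: (15989/63601)²·(1−1751/15989)·1288000/1751 = 41.39731
  Medium: (16558/63601)²·(1−2374/16558)·1112000/2374 = 27.195859
  Small: (14148/63601)²·(1−1493/14148)·434000/1493 = 12.866465
  Very large: (16906/63601)²·(1−1056/16906)·376900/1056 = 23.643102
  → Var(ȳ_str) = 105.10274.
Var(ȳ_srs) = (1 − 6674/63601)·1575000/6674 = 211.22665.
deff = 105.10274 / 211.22665 = 0.4976.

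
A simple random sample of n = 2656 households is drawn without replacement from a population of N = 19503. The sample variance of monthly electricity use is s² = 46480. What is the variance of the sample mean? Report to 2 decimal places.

Under SRS without replacement, Var(ȳ) = (1 − f)·s²/n with f = n/N = 2656/19503 = 0.13618418.
Var(ȳ) = (1 − 0.13618418)·46480/2656 = 0.86381582·17.5 = 15.116777.

15.12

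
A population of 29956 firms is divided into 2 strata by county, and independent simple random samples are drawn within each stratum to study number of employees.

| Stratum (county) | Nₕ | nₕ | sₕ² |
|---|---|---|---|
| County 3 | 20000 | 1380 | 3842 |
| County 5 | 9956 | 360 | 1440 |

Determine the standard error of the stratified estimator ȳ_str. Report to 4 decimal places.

1.2575

Var(ȳ_str) = Σₕ Wₕ²(1 − fₕ)sₕ²/nₕ with Wₕ = Nₕ/N, N = 29956.
County 3: Wₕ = 0.66764588; term = 0.66764588²·(1 − 0.06900000)·3842/1380 = 1.1553679.
County 5: Wₕ = 0.33235412; term = 0.33235412²·(1 − 0.03615910)·1440/360 = 0.42586061.
Sum = 1.5812285.
SE = √(1.5812285) = 1.2575.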